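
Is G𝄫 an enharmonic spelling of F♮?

Gbb = pitch class 5 and F = pitch class 5 — the same pitch class, so they are enharmonic equivalents.

Yes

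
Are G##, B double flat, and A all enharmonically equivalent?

Yes

G## = pitch class 9 and Bbb = pitch class 9 and A = pitch class 9 — the same pitch class, so they are enharmonic equivalents.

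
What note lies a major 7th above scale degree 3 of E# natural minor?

Scale degree 3 of E# natural minor is G#.
A major seventh (11 semitones) above G# lands on the letter F, giving F##.

F##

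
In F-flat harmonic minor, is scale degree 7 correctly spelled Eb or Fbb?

Each scale degree takes a distinct letter name. Degree 7 of a scale on F must use the letter E.
Eb and Fbb are enharmonically the same pitch, but only Eb uses the letter E, so it is the correct spelling here.

Eb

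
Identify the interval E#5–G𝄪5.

major third

Counting letters E–F–G gives a third.
E#→G## = 4 semitones, exactly the major third.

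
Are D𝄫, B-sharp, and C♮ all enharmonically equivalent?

Yes

Dbb is pitch class 0; B# is pitch class 0; C is pitch class 0.
All spellings map to pitch class 0, so they are enharmonically equivalent.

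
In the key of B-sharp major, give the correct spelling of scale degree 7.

A##

The B# major scale runs B# C## D## E# F## G## A##.
Degree 7 is A##.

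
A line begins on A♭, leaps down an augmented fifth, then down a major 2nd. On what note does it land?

Cbb

An augmented fifth down from Ab is Dbb (letter D, 8 semitones down).
A major second down from Dbb is Cbb (letter C, 2 semitones down).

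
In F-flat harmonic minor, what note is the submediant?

Dbb

The Fb harmonic minor scale runs Fb Gb Abb Bbb Cb Dbb Eb.
Degree 6 is Dbb.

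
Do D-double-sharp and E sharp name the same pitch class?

No

D## is pitch class 4; E# is pitch class 5.
The pitch classes differ (4 vs. 5), so they are not enharmonic equivalents.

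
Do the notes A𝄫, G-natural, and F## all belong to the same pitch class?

Yes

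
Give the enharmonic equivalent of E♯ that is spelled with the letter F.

Plain F sits at the same pitch as E#, so on the letter F the same pitch needs a natural: F.

F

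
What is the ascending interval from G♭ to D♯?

doubly augmented fifth

The letter names run G→D, a span of 4 letter steps, so the interval is some kind of fifth.
Gb to D# is 9 semitones. A perfect fifth is 7, so 9 makes it doubly augmented.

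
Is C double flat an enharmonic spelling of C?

No

Cbb is pitch class 10; C is pitch class 0.
The pitch classes differ (10 vs. 0), so they are not enharmonic equivalents.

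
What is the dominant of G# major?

Degree 5 takes the letter 4 steps above G, which is D.
In major, degree 5 sits 7 semitones above the tonic. G# + 7 semitones is pitch class 3, spelled on D as D#.

D#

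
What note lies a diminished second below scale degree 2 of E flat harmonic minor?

E#

Scale degree 2 of Eb harmonic minor is F.
A diminished second (0 semitones) below F lands on the letter E, giving E#.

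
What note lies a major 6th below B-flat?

Db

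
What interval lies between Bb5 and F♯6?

augmented fifth

Counting letters B–C–D–E–F gives a fifth.
Bb→F# = 8 semitones, 1 wider than the perfect fifth (7), so augmented.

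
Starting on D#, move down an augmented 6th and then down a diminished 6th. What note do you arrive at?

An augmented sixth down from D# is F (letter F, 10 semitones down).
A diminished sixth down from F is A# (letter A, 7 semitones down).

A#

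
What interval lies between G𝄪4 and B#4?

minor third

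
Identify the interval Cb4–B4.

The letter names run C→B, a span of 6 letter steps, so the interval is some kind of seventh.
Cb to B is 12 semitones. A major seventh is 11, so 12 makes it augmented.

augmented seventh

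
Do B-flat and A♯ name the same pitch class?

Bb is pitch class 10; A# is pitch class 10.
All spellings map to pitch class 10, so they are enharmonically equivalent.

Yes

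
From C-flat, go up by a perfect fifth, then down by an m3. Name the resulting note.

A perfect fifth up from Cb is Gb (letter G, 7 semitones up).
A minor third down from Gb is Eb (letter E, 3 semitones down).

Eb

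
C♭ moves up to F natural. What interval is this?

Counting letters C–D–E–F gives a fourth.
Cb→F = 6 semitones, 1 wider than the perfect fourth (5), so augmented.

augmented fourth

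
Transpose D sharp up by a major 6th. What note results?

B#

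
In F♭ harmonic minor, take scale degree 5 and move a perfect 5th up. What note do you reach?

Gb

Scale degree 5 of Fb harmonic minor is Cb.
A perfect fifth (7 semitones) above Cb lands on the letter G, giving Gb.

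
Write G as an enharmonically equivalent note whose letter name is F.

Plain F sits 2 semitones below G, so on the letter F the same pitch needs a double sharp: F##.

F##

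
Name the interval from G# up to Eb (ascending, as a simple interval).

The letter names run G→E, a span of 5 letter steps, so the interval is some kind of sixth.
G# to Eb is 7 semitones. A major sixth is 9, so 7 makes it diminished.

diminished sixth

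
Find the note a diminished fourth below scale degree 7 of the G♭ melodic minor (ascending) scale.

C#

Scale degree 7 of Gb melodic minor (ascending) is F.
A diminished fourth (4 semitones) below F lands on the letter C, giving C#.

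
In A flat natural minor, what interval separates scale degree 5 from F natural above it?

major second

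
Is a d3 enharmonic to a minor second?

A diminished third spans 2 semitones; a minor second spans 1.
The spans differ, so they are not enharmonic equivalents.

No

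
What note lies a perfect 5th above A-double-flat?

A fifth above A lands on the letter E.
A perfect fifth spans 7 semitones, so Abb moves to pitch class 2. On the letter E that is Ebb.

Ebb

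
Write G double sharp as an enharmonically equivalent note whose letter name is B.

Bbb

G## is pitch class 9. The letter B alone is pitch class 11.
To reach pitch class 9 from B requires an offset of -2 semitones, i.e. double flat: Bbb.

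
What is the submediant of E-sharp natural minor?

Degree 6 takes the letter 5 steps above E, which is C.
In natural minor, degree 6 sits 8 semitones above the tonic. E# + 8 semitones is pitch class 1, spelled on C as C#.

C#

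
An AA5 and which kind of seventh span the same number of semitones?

diminished

A doubly augmented fifth spans 9 semitones.
A seventh spanning 9 semitones is diminished (the major seventh is 11).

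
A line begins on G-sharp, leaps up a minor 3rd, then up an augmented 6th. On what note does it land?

A minor third up from G# is B (letter B, 3 semitones up).
An augmented sixth up from B is G## (letter G, 10 semitones up).

G##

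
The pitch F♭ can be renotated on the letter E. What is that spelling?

E

Fb is pitch class 4. The letter E alone is pitch class 4.
Pitch class 4 on E needs no accidental: E.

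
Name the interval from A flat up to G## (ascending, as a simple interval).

The letter names run A→G, a span of 6 letter steps, so the interval is some kind of seventh.
Ab to G## is 13 semitones. A major seventh is 11, so 13 makes it doubly augmented.

doubly augmented seventh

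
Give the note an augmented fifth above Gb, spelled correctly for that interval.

A fifth above G lands on the letter D.
An augmented fifth spans 8 semitones, so Gb moves to pitch class 2. On the letter D that is D.

D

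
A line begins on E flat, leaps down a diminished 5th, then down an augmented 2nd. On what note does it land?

A diminished fifth down from Eb is A (letter A, 6 semitones down).
An augmented second down from A is Gb (letter G, 3 semitones down).

Gb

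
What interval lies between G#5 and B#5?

The letter names run G→B, a span of 2 letter steps, so the interval is some kind of third.
G# to B# is 4 semitones. A major third is 4, so 4 makes it major.

major third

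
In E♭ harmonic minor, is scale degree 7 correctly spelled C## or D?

Each scale degree takes a distinct letter name. Degree 7 of a scale on E must use the letter D.
D and C## are enharmonically the same pitch, but only D uses the letter D, so it is the correct spelling here.

D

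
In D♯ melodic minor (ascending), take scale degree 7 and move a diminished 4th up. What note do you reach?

F#

Scale degree 7 of D# melodic minor (ascending) is C##.
A diminished fourth (4 semitones) above C## lands on the letter F, giving F#.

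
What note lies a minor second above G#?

G up a major second is A, so the target letter is A.
From G#, a minor second is 1 semitone up: A.

A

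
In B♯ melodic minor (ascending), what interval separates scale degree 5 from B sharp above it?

perfect fourth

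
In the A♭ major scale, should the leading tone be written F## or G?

G

Each scale degree takes a distinct letter name. Degree 7 of a scale on A must use the letter G.
G and F## are enharmonically the same pitch, but only G uses the letter G, so it is the correct spelling here.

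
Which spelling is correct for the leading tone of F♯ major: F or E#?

E#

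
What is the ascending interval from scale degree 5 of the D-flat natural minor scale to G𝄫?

Scale degree 5 of Db natural minor is Ab.
Ab up to Gbb: letters A→G make it a seventh; 9 semitones makes it diminished.

diminished seventh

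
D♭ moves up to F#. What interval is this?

augmented third

Counting letters D–E–F gives a third.
Db→F# = 5 semitones, 1 wider than the major third (4), so augmented.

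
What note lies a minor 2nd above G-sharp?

A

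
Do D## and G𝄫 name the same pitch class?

Two spellings are enharmonically equivalent only if they share a pitch class.
Here D## → 4, Gbb → 5; 4 ≠ 5, so they are not.

No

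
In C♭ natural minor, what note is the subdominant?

Fb

Degree 4 takes the letter 3 steps above C, which is F.
In natural minor, degree 4 sits 5 semitones above the tonic. Cb + 5 semitones is pitch class 4, spelled on F as Fb.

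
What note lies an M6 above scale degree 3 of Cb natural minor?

Cb

Scale degree 3 of Cb natural minor is Ebb.
A major sixth (9 semitones) above Ebb lands on the letter C, giving Cb.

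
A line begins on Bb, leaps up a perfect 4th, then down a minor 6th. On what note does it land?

G

A perfect fourth up from Bb is Eb (letter E, 5 semitones up).
A minor sixth down from Eb is G (letter G, 8 semitones down).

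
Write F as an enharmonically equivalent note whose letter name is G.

Plain G sits 2 semitones above F, so on the letter G the same pitch needs a double flat: Gbb.

Gbb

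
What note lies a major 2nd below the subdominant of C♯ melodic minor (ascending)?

E

The subdominant of C# melodic minor (ascending) is F#.
A major second (2 semitones) below F# lands on the letter E, giving E.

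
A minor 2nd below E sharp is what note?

D##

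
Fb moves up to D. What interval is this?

augmented sixth

Counting letters F–G–A–B–C–D gives a sixth.
Fb→D = 10 semitones, 1 wider than the major sixth (9), so augmented.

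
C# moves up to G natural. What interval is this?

Counting letters C–D–E–F–G gives a fifth.
C#→G = 6 semitones, 1 narrower than the perfect fifth (7), so diminished.

diminished fifth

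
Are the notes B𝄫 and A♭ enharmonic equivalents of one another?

No

Bbb is pitch class 9; Ab is pitch class 8.
The pitch classes differ (9 vs. 8), so they are not enharmonic equivalents.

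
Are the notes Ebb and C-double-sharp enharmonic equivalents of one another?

Ebb is pitch class 2; C## is pitch class 2.
All spellings map to pitch class 2, so they are enharmonically equivalent.

Yes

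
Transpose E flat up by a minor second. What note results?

A second above E lands on the letter F.
A minor second spans 1 semitone, so Eb moves to pitch class 4. On the letter F that is Fb.

Fb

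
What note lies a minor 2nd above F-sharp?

G

F up a major second is G, so the target letter is G.
From F#, a minor second is 1 semitone up: G.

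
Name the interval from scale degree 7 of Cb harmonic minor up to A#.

augmented seventh

Scale degree 7 of Cb harmonic minor is Bb.
Bb up to A#: letters B→A make it a seventh; 12 semitones makes it augmented.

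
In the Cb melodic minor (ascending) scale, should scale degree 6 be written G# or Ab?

Each scale degree takes a distinct letter name. Degree 6 of a scale on C must use the letter A.
Ab and G# are enharmonically the same pitch, but only Ab uses the letter A, so it is the correct spelling here.

Ab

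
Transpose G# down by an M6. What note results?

B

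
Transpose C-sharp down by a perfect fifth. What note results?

F#

A fifth below C lands on the letter F.
A perfect fifth spans 7 semitones, so C# moves to pitch class 6. On the letter F that is F#.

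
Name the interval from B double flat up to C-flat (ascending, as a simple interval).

major second

Counting letters B–C gives a second.
Bbb→Cb = 2 semitones, exactly the major second.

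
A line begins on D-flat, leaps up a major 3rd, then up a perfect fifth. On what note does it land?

C

A major third up from Db is F (letter F, 4 semitones up).
A perfect fifth up from F is C (letter C, 7 semitones up).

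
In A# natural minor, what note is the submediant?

F#

The A# natural minor scale runs A# B# C# D# E# F# G#.
Degree 6 is F#.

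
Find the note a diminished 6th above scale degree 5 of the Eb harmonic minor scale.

Gbb

Scale degree 5 of Eb harmonic minor is Bb.
A diminished sixth (7 semitones) above Bb lands on the letter G, giving Gbb.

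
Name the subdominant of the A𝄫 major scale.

Degree 4 takes the letter 3 steps above A, which is D.
In major, degree 4 sits 5 semitones above the tonic. Abb + 5 semitones is pitch class 0, spelled on D as Dbb.

Dbb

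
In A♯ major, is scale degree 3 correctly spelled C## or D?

C##

Each scale degree takes a distinct letter name. Degree 3 of a scale on A must use the letter C.
C## and D are enharmonically the same pitch, but only C## uses the letter C, so it is the correct spelling here.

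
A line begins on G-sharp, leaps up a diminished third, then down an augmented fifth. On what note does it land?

Ebb

A diminished third up from G# is Bb (letter B, 2 semitones up).
An augmented fifth down from Bb is Ebb (letter E, 8 semitones down).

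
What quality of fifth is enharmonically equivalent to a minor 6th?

augmented

A minor sixth spans 8 semitones.
A fifth spanning 8 semitones is augmented (the perfect fifth is 7).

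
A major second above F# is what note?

G#

F up a major second is G, so the target letter is G.
From F#, a major second is 2 semitones up: G#.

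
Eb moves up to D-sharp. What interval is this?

augmented seventh

The letter names run E→D, a span of 6 letter steps, so the interval is some kind of seventh.
Eb to D# is 12 semitones. A major seventh is 11, so 12 makes it augmented.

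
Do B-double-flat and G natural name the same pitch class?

Bbb is pitch class 9; G is pitch class 7.
The pitch classes differ (9 vs. 7), so they are not enharmonic equivalents.

No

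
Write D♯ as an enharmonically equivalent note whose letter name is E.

D# is pitch class 3. The letter E alone is pitch class 4.
To reach pitch class 3 from E requires an offset of -1 semitone, i.e. flat: Eb.

Eb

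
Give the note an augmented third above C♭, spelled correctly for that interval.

E

C up a major third is E, so the target letter is E.
From Cb, an augmented third is 5 semitones up: E.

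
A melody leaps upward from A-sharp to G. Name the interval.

Counting letters A–B–C–D–E–F–G gives a seventh.
A#→G = 9 semitones, 2 narrower than the major seventh (11), so diminished.

diminished seventh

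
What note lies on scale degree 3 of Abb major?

Cb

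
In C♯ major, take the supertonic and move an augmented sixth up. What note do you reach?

B##

The supertonic of C# major is D#.
An augmented sixth (10 semitones) above D# lands on the letter B, giving B##.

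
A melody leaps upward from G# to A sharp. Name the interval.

major second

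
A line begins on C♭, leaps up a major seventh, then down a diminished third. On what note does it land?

G#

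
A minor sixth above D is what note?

D up a major sixth is B, so the target letter is B.
From D, a minor sixth is 8 semitones up: Bb.

Bb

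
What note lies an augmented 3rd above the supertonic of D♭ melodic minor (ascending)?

The supertonic of Db melodic minor (ascending) is Eb.
An augmented third (5 semitones) above Eb lands on the letter G, giving G#.

G#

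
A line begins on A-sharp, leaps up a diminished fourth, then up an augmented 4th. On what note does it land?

G#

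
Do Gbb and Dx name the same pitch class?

No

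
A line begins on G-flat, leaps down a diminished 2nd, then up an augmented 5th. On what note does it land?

C##

A diminished second down from Gb is F# (letter F, 0 semitones down).
An augmented fifth up from F# is C## (letter C, 8 semitones up).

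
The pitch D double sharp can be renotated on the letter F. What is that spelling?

D## is pitch class 4. The letter F alone is pitch class 5.
To reach pitch class 4 from F requires an offset of -1 semitone, i.e. flat: Fb.

Fb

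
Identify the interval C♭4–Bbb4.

Counting letters C–D–E–F–G–A–B gives a seventh.
Cb→Bbb = 10 semitones, 1 narrower than the major seventh (11), so minor.

minor seventh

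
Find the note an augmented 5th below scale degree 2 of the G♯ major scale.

D

Scale degree 2 of G# major is A#.
An augmented fifth (8 semitones) below A# lands on the letter D, giving D.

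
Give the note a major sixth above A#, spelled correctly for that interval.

F##

A up a major sixth is F#, so the target letter is F.
From A#, a major sixth is 9 semitones up: F##.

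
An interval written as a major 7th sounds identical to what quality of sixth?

A major seventh spans 11 semitones.
A sixth spanning 11 semitones is doubly augmented (the major sixth is 9).

doubly augmented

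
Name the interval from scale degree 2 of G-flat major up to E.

Scale degree 2 of Gb major is Ab.
Ab up to E: letters A→E make it a fifth; 8 semitones makes it augmented.

augmented fifth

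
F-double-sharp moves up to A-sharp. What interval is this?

The letter names run F→A, a span of 2 letter steps, so the interval is some kind of third.
F## to A# is 3 semitones. A major third is 4, so 3 makes it minor.

minor third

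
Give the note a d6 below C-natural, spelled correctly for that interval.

E#

C down a major sixth is Eb, so the target letter is E.
From C, a diminished sixth is 7 semitones down: E#.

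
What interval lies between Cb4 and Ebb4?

The letter names run C→E, a span of 2 letter steps, so the interval is some kind of third.
Cb to Ebb is 3 semitones. A major third is 4, so 3 makes it minor.

minor third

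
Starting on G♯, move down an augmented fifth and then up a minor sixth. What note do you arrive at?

Ab

An augmented fifth down from G# is C (letter C, 8 semitones down).
A minor sixth up from C is Ab (letter A, 8 semitones up).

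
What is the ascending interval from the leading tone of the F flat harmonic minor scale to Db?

The leading tone of Fb harmonic minor is Eb.
Eb up to Db: letters E→D make it a seventh; 10 semitones makes it minor.

minor seventh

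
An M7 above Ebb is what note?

E up a major seventh is D#, so the target letter is D.
From Ebb, a major seventh is 11 semitones up: Db.

Db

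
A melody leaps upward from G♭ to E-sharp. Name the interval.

Counting letters G–A–B–C–D–E gives a sixth.
Gb→E# = 11 semitones, 2 wider than the major sixth (9), so doubly augmented.

doubly augmented sixth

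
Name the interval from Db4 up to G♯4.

Counting letters D–E–F–G gives a fourth.
Db→G# = 7 semitones, 2 wider than the perfect fourth (5), so doubly augmented.

doubly augmented fourth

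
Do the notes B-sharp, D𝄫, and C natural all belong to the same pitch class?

Yes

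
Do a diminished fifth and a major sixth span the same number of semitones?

No

A diminished fifth spans 6 semitones; a major sixth spans 9.
The spans differ, so they are not enharmonic equivalents.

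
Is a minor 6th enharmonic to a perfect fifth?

No

A minor sixth spans 8 semitones; a perfect fifth spans 7.
The spans differ, so they are not enharmonic equivalents.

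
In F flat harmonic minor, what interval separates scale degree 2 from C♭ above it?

perfect fourth

Scale degree 2 of Fb harmonic minor is Gb.
Gb up to Cb: letters G→C make it a fourth; 5 semitones makes it perfect.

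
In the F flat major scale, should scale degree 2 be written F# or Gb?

Each scale degree takes a distinct letter name. Degree 2 of a scale on F must use the letter G.
Gb and F# are enharmonically the same pitch, but only Gb uses the letter G, so it is the correct spelling here.

Gb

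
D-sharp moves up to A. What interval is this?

Counting letters D–E–F–G–A gives a fifth.
D#→A = 6 semitones, 1 narrower than the perfect fifth (7), so diminished.

diminished fifth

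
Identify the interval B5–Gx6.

Counting letters B–C–D–E–F–G gives a sixth.
B→G## = 10 semitones, 1 wider than the major sixth (9), so augmented.

augmented sixth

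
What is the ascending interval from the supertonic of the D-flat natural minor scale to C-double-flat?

The supertonic of Db natural minor is Eb.
Eb up to Cbb: letters E→C make it a sixth; 7 semitones makes it diminished.

diminished sixth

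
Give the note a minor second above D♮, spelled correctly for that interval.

A second above D lands on the letter E.
A minor second spans 1 semitone, so D moves to pitch class 3. On the letter E that is Eb.

Eb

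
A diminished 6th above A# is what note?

A sixth above A lands on the letter F.
A diminished sixth spans 7 semitones, so A# moves to pitch class 5. On the letter F that is F.

F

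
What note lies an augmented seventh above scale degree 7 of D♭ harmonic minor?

Scale degree 7 of Db harmonic minor is C.
An augmented seventh (12 semitones) above C lands on the letter B, giving B#.

B#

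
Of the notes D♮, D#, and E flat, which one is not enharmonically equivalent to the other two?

D

In 12-tone equal temperament, enharmonic equivalents share a pitch class. D is pitch class 2; D# is pitch class 3; Eb is pitch class 3.
D# and Eb share pitch class 3, while D is pitch class 2.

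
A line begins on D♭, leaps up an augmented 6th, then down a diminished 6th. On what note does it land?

D##

An augmented sixth up from Db is B (letter B, 10 semitones up).
A diminished sixth down from B is D## (letter D, 7 semitones down).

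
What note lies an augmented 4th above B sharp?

E##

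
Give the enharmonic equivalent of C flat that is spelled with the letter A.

Plain A sits 2 semitones below Cb, so on the letter A the same pitch needs a double sharp: A##.

A##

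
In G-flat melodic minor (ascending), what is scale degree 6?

Eb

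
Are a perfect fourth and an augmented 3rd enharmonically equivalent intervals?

A perfect fourth spans 5 semitones; an augmented third spans 5.
They are enharmonically equivalent.

Yes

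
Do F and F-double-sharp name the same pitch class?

No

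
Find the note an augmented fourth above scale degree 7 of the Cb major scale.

E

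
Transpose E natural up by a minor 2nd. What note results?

F

A second above E lands on the letter F.
A minor second spans 1 semitone, so E moves to pitch class 5. On the letter F that is F.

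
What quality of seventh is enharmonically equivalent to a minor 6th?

doubly diminished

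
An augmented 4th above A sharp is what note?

A up a perfect fourth is D, so the target letter is D.
From A#, an augmented fourth is 6 semitones up: D##.

D##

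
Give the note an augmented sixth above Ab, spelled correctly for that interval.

A sixth above A lands on the letter F.
An augmented sixth spans 10 semitones, so Ab moves to pitch class 6. On the letter F that is F#.

F#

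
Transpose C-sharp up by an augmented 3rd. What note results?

E##

A third above C lands on the letter E.
An augmented third spans 5 semitones, so C# moves to pitch class 6. On the letter E that is E##.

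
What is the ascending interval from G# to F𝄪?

major seventh

Counting letters G–A–B–C–D–E–F gives a seventh.
G#→F## = 11 semitones, exactly the major seventh.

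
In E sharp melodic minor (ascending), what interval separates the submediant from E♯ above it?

minor third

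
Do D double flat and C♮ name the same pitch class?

Yes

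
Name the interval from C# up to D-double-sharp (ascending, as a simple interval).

Counting letters C–D gives a second.
C#→D## = 3 semitones, 1 wider than the major second (2), so augmented.

augmented second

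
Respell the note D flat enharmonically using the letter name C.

C#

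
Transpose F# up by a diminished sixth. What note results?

Db

A sixth above F lands on the letter D.
A diminished sixth spans 7 semitones, so F# moves to pitch class 1. On the letter D that is Db.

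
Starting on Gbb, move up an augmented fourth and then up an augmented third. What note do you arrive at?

An augmented fourth up from Gbb is Cb (letter C, 6 semitones up).
An augmented third up from Cb is E (letter E, 5 semitones up).

E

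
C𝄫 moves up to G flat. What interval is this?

Counting letters C–D–E–F–G gives a fifth.
Cbb→Gb = 8 semitones, 1 wider than the perfect fifth (7), so augmented.

augmented fifth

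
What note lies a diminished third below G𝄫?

Eb

A third below G lands on the letter E.
A diminished third spans 2 semitones, so Gbb moves to pitch class 3. On the letter E that is Eb.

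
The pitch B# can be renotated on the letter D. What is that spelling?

B# is pitch class 0. The letter D alone is pitch class 2.
To reach pitch class 0 from D requires an offset of -2 semitones, i.e. double flat: Dbb.

Dbb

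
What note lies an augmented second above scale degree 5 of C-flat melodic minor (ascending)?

A

Scale degree 5 of Cb melodic minor (ascending) is Gb.
An augmented second (3 semitones) above Gb lands on the letter A, giving A.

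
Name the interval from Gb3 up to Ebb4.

minor sixth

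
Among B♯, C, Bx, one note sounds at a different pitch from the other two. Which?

B##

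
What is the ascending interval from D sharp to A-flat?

doubly diminished fifth

Counting letters D–E–F–G–A gives a fifth.
D#→Ab = 5 semitones, 2 narrower than the perfect fifth (7), so doubly diminished.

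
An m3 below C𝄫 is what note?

Abb

C down a major third is Ab, so the target letter is A.
From Cbb, a minor third is 3 semitones down: Abb.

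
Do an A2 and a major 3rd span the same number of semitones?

An augmented second spans 3 semitones; a major third spans 4.
The spans differ, so they are not enharmonic equivalents.

No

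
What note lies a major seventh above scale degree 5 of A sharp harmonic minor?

Scale degree 5 of A# harmonic minor is E#.
A major seventh (11 semitones) above E# lands on the letter D, giving D##.

D##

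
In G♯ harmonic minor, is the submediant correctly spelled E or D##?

E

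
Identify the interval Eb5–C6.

The letter names run E→C, a span of 5 letter steps, so the interval is some kind of sixth.
Eb to C is 9 semitones. A major sixth is 9, so 9 makes it major.

major sixth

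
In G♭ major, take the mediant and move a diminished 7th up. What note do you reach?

Abb

The mediant of Gb major is Bb.
A diminished seventh (9 semitones) above Bb lands on the letter A, giving Abb.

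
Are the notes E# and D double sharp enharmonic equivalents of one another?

No

Two spellings are enharmonically equivalent only if they share a pitch class.
Here E# → 5, D## → 4; 4 ≠ 5, so they are not.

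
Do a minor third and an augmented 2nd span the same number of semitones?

A minor third spans 3 semitones; an augmented second spans 3.
They are enharmonically equivalent.

Yes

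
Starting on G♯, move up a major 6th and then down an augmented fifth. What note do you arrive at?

A

A major sixth up from G# is E# (letter E, 9 semitones up).
An augmented fifth down from E# is A (letter A, 8 semitones down).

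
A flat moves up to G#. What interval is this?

Counting letters A–B–C–D–E–F–G gives a seventh.
Ab→G# = 12 semitones, 1 wider than the major seventh (11), so augmented.

augmented seventh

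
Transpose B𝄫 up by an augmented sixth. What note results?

A sixth above B lands on the letter G.
An augmented sixth spans 10 semitones, so Bbb moves to pitch class 7. On the letter G that is G.

G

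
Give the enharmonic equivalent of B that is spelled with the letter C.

Cb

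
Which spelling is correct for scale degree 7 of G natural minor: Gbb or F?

F

Each scale degree takes a distinct letter name. Degree 7 of a scale on G must use the letter F.
F and Gbb are enharmonically the same pitch, but only F uses the letter F, so it is the correct spelling here.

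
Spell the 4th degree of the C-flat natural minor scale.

The Cb natural minor scale runs Cb Db Ebb Fb Gb Abb Bbb.
Degree 4 is Fb.

Fb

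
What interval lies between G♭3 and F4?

major seventh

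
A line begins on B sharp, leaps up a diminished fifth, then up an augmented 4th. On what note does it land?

B#

A diminished fifth up from B# is F# (letter F, 6 semitones up).
An augmented fourth up from F# is B# (letter B, 6 semitones up).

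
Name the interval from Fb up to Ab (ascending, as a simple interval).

major third

Counting letters F–G–A gives a third.
Fb→Ab = 4 semitones, exactly the major third.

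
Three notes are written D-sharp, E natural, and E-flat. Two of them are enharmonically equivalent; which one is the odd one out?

E

In 12-tone equal temperament, enharmonic equivalents share a pitch class. D# is pitch class 3; E is pitch class 4; Eb is pitch class 3.
D# and Eb share pitch class 3, while E is pitch class 4.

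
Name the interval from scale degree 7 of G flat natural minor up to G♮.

Scale degree 7 of Gb natural minor is Fb.
Fb up to G: letters F→G make it a second; 3 semitones makes it augmented.

augmented second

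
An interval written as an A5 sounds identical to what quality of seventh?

doubly diminished

An augmented fifth spans 8 semitones.
A seventh spanning 8 semitones is doubly diminished (the major seventh is 11).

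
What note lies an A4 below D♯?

A

A fourth below D lands on the letter A.
An augmented fourth spans 6 semitones, so D# moves to pitch class 9. On the letter A that is A.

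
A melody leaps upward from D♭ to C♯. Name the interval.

augmented seventh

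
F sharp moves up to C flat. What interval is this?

doubly diminished fifth

The letter names run F→C, a span of 4 letter steps, so the interval is some kind of fifth.
F# to Cb is 5 semitones. A perfect fifth is 7, so 5 makes it doubly diminished.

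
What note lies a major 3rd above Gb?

A third above G lands on the letter B.
A major third spans 4 semitones, so Gb moves to pitch class 10. On the letter B that is Bb.

Bb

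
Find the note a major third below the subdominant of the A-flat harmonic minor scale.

The subdominant of Ab harmonic minor is Db.
A major third (4 semitones) below Db lands on the letter B, giving Bbb.

Bbb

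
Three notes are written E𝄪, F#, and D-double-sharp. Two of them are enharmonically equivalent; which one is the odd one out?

D##

In 12-tone equal temperament, enharmonic equivalents share a pitch class. E## is pitch class 6; F# is pitch class 6; D## is pitch class 4.
E## and F# share pitch class 6, while D## is pitch class 4.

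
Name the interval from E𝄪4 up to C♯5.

Counting letters E–F–G–A–B–C gives a sixth.
E##→C# = 7 semitones, 2 narrower than the major sixth (9), so diminished.

diminished sixth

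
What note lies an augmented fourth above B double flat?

Eb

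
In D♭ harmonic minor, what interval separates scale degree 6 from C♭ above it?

major second

Scale degree 6 of Db harmonic minor is Bbb.
Bbb up to Cb: letters B→C make it a second; 2 semitones makes it major.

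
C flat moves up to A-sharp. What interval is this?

doubly augmented sixth

The letter names run C→A, a span of 5 letter steps, so the interval is some kind of sixth.
Cb to A# is 11 semitones. A major sixth is 9, so 11 makes it doubly augmented.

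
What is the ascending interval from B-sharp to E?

The letter names run B→E, a span of 3 letter steps, so the interval is some kind of fourth.
B# to E is 4 semitones. A perfect fourth is 5, so 4 makes it diminished.

diminished fourth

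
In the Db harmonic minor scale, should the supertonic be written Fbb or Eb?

Each scale degree takes a distinct letter name. Degree 2 of a scale on D must use the letter E.
Eb and Fbb are enharmonically the same pitch, but only Eb uses the letter E, so it is the correct spelling here.

Eb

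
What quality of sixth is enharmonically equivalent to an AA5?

A doubly augmented fifth spans 9 semitones.
A sixth spanning 9 semitones is major (the major sixth is 9).

major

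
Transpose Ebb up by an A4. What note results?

Ab

E up a perfect fourth is A, so the target letter is A.
From Ebb, an augmented fourth is 6 semitones up: Ab.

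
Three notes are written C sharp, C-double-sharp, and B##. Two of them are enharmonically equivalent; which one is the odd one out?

In 12-tone equal temperament, enharmonic equivalents share a pitch class. C# is pitch class 1; C## is pitch class 2; B## is pitch class 1.
C# and B## share pitch class 1, while C## is pitch class 2.

C##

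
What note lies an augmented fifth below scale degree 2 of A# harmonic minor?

Scale degree 2 of A# harmonic minor is B#.
An augmented fifth (8 semitones) below B# lands on the letter E, giving E.

E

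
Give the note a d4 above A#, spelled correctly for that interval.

D

A up a perfect fourth is D, so the target letter is D.
From A#, a diminished fourth is 4 semitones up: D.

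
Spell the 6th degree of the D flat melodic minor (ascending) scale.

Bb

The Db melodic minor (ascending) scale runs Db Eb Fb Gb Ab Bb C.
Degree 6 is Bb.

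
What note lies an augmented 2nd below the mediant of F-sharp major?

G

The mediant of F# major is A#.
An augmented second (3 semitones) below A# lands on the letter G, giving G.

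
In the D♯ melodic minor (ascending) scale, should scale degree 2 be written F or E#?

E#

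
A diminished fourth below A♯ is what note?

E##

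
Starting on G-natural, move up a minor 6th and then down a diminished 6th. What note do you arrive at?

A minor sixth up from G is Eb (letter E, 8 semitones up).
A diminished sixth down from Eb is G# (letter G, 7 semitones down).

G#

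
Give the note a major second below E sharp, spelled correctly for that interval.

A second below E lands on the letter D.
A major second spans 2 semitones, so E# moves to pitch class 3. On the letter D that is D#.

D#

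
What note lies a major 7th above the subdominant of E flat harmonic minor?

G

The subdominant of Eb harmonic minor is Ab.
A major seventh (11 semitones) above Ab lands on the letter G, giving G.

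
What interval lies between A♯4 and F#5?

Counting letters A–B–C–D–E–F gives a sixth.
A#→F# = 8 semitones, 1 narrower than the major sixth (9), so minor.

minor sixth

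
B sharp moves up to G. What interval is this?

diminished sixth

The letter names run B→G, a span of 5 letter steps, so the interval is some kind of sixth.
B# to G is 7 semitones. A major sixth is 9, so 7 makes it diminished.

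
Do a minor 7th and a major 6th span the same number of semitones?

No

A minor seventh spans 10 semitones; a major sixth spans 9.
The spans differ, so they are not enharmonic equivalents.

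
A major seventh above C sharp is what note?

B#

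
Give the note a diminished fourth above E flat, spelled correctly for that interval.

E up a perfect fourth is A, so the target letter is A.
From Eb, a diminished fourth is 4 semitones up: Abb.

Abb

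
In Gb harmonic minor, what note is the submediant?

Degree 6 takes the letter 5 steps above G, which is E.
In harmonic minor, degree 6 sits 8 semitones above the tonic. Gb + 8 semitones is pitch class 2, spelled on E as Ebb.

Ebb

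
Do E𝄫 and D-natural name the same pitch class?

Yes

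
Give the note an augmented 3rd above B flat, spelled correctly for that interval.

D#

B up a major third is D#, so the target letter is D.
From Bb, an augmented third is 5 semitones up: D#.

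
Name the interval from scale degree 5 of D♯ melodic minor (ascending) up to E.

diminished fifth

Scale degree 5 of D# melodic minor (ascending) is A#.
A# up to E: letters A→E make it a fifth; 6 semitones makes it diminished.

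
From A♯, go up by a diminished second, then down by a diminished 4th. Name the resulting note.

A diminished second up from A# is Bb (letter B, 0 semitones up).
A diminished fourth down from Bb is F# (letter F, 4 semitones down).

F#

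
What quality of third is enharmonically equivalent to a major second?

A major second spans 2 semitones.
A third spanning 2 semitones is diminished (the major third is 4).

diminished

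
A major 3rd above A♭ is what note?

C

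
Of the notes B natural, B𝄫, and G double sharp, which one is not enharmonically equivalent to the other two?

B

In 12-tone equal temperament, enharmonic equivalents share a pitch class. B is pitch class 11; Bbb is pitch class 9; G## is pitch class 9.
Bbb and G## share pitch class 9, while B is pitch class 11.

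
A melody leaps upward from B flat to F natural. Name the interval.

perfect fifth

Counting letters B–C–D–E–F gives a fifth.
Bb→F = 7 semitones, exactly the perfect fifth.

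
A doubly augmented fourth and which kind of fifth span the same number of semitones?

perfect

A doubly augmented fourth spans 7 semitones.
A fifth spanning 7 semitones is perfect (the perfect fifth is 7).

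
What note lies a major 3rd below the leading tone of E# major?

B#

The leading tone of E# major is D##.
A major third (4 semitones) below D## lands on the letter B, giving B#.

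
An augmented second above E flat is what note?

F#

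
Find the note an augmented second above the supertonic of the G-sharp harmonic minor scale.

The supertonic of G# harmonic minor is A#.
An augmented second (3 semitones) above A# lands on the letter B, giving B##.

B##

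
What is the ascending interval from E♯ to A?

diminished fourth

The letter names run E→A, a span of 3 letter steps, so the interval is some kind of fourth.
E# to A is 4 semitones. A perfect fourth is 5, so 4 makes it diminished.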